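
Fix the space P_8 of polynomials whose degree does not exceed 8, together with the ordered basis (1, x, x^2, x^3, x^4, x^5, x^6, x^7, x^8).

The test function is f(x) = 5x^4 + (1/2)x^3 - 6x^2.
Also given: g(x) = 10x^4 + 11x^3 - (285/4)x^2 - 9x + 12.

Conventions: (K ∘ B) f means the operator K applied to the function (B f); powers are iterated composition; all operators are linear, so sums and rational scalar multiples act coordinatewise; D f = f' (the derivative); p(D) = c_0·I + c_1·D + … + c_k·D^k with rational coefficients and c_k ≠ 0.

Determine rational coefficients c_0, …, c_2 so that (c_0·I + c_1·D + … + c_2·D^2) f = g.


c_0 = 2, c_1 = 1/2, c_2 = -1

D^0 f = 5x^4 + (1/2)x^3 - 6x^2
D^1 f = 20x^3 + (3/2)x^2 - 12x
D^2 f = 60x^2 + 3x - 12
matching coefficients of g against c_0 f + c_1 Df + … from the top degree down determines the c_i
solution: c_0 = 2, c_1 = 1/2, c_2 = -1


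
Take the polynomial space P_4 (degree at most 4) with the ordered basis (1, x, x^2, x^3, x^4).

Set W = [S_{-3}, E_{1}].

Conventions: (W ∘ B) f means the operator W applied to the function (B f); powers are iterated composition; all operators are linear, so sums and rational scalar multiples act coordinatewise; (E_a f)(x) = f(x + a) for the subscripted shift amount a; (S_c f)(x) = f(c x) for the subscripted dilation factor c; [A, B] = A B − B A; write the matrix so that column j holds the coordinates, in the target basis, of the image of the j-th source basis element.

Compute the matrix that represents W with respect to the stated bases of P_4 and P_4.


the matrix is [[0, 4, -8, 28, -80]; [0, 0, -24, 72, -336]; [0, 0, 0, 108, -432]; [0, 0, 0, 0, -432]; [0, 0, 0, 0, 0]] (rows listed top to bottom)

image of 1: 0
image of x: 4
image of x^2: -24x - 8
image of x^3: 108x^2 + 72x + 28
image of x^4: -432x^3 - 432x^2 - 336x - 80
each image's coordinates form column j of the matrix


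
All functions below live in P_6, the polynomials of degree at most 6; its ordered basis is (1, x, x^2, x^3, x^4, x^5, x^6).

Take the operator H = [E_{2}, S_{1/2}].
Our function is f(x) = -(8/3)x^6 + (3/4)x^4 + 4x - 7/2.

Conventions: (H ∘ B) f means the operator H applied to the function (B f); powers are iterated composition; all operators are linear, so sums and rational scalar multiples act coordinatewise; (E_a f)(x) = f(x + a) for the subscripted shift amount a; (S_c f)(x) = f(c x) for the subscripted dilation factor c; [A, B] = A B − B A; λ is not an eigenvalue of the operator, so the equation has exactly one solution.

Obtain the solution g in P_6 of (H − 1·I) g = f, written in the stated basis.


the result is g(x) = (8/3)x^6 - (1/2)x^5 - (259/32)x^4 - (7823/192)x^3 - (19013/256)x^2 + (35247/256)x + 65807/192

write g with unknown coordinates in the stated basis and equate coefficients in (H − 1·I) g = f
solving from the highest basis element down gives g = (8/3)x^6 - (1/2)x^5 - (259/32)x^4 - (7823/192)x^3 - (19013/256)x^2 + (35247/256)x + 65807/192
check: H g = -(1/2)x^5 - (235/32)x^4 - (7823/192)x^3 - (19013/256)x^2 + (36271/256)x + 65135/192
so H g − 1·g = -(8/3)x^6 + (3/4)x^4 + 4x - 7/2 = f ✓


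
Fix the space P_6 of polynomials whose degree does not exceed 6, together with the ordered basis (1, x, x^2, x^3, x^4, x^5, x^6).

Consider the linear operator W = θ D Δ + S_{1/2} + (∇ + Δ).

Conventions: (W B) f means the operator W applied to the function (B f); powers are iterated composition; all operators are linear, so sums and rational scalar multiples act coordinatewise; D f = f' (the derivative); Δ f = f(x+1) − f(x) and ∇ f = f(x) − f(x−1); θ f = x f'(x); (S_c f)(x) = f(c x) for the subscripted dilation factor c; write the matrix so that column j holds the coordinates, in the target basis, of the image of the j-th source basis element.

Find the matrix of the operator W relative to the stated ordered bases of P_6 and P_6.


image of 1: 1
image of x: (1/2)x + 2
image of x^2: (1/4)x^2 + 4x
image of x^3: (1/8)x^3 + 6x^2 + 6x + 2
image of x^4: (1/16)x^4 + 8x^3 + 24x^2 + 20x
image of x^5: (1/32)x^5 + 10x^4 + 60x^3 + 80x^2 + 20x + 2
image of x^6: (1/64)x^6 + 12x^5 + 120x^4 + 220x^3 + 120x^2 + 42x
each image's coordinates form column j of the matrix

the matrix is [[1, 2, 0, 2, 0, 2, 0]; [0, 1/2, 4, 6, 20, 20, 42]; [0, 0, 1/4, 6, 24, 80, 120]; [0, 0, 0, 1/8, 8, 60, 220]; [0, 0, 0, 0, 1/16, 10, 120]; [0, 0, 0, 0, 0, 1/32, 12]; [0, 0, 0, 0, 0, 0, 1/64]] (rows listed top to bottom)


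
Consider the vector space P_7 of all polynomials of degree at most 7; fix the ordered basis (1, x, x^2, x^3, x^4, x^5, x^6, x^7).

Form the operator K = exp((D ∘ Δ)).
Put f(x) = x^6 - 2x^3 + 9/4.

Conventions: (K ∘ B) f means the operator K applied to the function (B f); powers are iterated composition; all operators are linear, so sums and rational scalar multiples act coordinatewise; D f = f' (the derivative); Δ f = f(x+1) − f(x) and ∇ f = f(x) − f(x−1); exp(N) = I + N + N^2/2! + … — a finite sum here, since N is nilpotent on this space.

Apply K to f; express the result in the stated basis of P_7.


the image equals g(x) = x^6 + 30x^4 + 58x^3 + 240x^2 + 378x + 1329/4

order-1 term: 30x^4 + 60x^3 + 60x^2 + 18x
order-2 term: 180x^2 + 360x + 210
order-3 term: 120
the series for exp((D ∘ Δ)) f terminates at order 3
exp((D ∘ Δ)) f = x^6 + 30x^4 + 58x^3 + 240x^2 + 378x + 1329/4


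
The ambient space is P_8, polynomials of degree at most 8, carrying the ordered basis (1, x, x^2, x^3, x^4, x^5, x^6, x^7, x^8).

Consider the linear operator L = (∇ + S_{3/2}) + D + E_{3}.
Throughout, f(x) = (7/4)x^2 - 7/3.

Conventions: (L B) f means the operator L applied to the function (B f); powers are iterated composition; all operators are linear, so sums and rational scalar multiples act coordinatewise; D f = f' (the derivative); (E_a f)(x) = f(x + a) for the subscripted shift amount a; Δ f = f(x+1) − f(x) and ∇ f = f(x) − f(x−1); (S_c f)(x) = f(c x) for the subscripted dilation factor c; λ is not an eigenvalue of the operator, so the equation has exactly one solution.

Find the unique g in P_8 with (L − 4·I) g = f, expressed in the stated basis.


the result is g(x) = -(7/3)x^2 - (140/9)x - 847/18

write g with unknown coordinates in the stated basis and equate coefficients in (L − 4·I) g = f
solving from the highest basis element down gives g = -(7/3)x^2 - (140/9)x - 847/18
check: L g = -(91/12)x^2 - (560/9)x - 1715/9
so L g − 4·g = (7/4)x^2 - 7/3 = f ✓


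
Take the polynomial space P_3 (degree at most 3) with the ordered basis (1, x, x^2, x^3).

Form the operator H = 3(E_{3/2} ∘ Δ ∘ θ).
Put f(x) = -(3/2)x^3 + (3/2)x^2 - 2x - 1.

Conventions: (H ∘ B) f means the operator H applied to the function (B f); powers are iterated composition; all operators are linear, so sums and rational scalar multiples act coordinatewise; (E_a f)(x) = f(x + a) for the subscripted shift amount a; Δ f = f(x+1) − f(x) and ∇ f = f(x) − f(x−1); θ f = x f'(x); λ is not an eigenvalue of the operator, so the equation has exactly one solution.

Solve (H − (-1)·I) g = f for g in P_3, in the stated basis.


write g with unknown coordinates in the stated basis and equate coefficients in (H − (-1)·I) g = f
solving from the highest basis element down gives g = -(3/2)x^3 + 42x^2 - 344x + 1507/8
check: H g = -(81/2)x^2 + 342x - 1515/8
so H g − (-1)·g = -(3/2)x^3 + (3/2)x^2 - 2x - 1 = f ✓

the result is g(x) = -(3/2)x^3 + 42x^2 - 344x + 1507/8


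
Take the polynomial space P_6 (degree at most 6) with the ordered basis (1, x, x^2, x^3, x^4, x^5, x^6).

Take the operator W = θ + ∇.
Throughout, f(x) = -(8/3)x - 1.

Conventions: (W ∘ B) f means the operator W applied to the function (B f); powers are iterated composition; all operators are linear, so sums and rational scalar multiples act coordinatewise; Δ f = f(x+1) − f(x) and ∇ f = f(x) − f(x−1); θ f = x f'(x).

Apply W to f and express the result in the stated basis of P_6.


the image equals g(x) = -(8/3)x - 8/3

θ f = -(8/3)x
∇ f = -8/3
(θ + ∇) f = -(8/3)x - 8/3


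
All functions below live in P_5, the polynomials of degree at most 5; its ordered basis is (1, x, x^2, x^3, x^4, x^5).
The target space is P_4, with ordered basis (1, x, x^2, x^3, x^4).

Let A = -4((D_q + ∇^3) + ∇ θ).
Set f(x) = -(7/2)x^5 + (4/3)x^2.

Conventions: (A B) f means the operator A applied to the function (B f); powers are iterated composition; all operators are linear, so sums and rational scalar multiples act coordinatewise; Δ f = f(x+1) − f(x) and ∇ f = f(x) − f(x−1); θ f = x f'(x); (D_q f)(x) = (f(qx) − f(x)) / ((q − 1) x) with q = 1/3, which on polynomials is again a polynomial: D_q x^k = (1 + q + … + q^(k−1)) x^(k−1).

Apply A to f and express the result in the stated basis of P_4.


the result is g(x) = (30044/81)x^4 - 700x^3 + 1540x^2 - (26086/9)x + 6542/3

D_q f = -(847/162)x^4 + (16/9)x
∇ f = -(35/2)x^4 + 35x^3 - 35x^2 + (121/6)x - 29/6
∇ ∇ f = -70x^3 + 210x^2 - 245x + 323/3
∇ ∇ ∇ f = -210x^2 + 630x - 525
(D_q + ∇^3) f = -(847/162)x^4 - 210x^2 + (5686/9)x - 525
θ f = -(35/2)x^5 + (8/3)x^2
∇ θ f = -(175/2)x^4 + 175x^3 - 175x^2 + (557/6)x - 121/6
((D_q + ∇^3) + ∇ θ) f = -(7511/81)x^4 + 175x^3 - 385x^2 + (13043/18)x - 3271/6
(-4((D_q + ∇^3) + ∇ θ)) f = (30044/81)x^4 - 700x^3 + 1540x^2 - (26086/9)x + 6542/3


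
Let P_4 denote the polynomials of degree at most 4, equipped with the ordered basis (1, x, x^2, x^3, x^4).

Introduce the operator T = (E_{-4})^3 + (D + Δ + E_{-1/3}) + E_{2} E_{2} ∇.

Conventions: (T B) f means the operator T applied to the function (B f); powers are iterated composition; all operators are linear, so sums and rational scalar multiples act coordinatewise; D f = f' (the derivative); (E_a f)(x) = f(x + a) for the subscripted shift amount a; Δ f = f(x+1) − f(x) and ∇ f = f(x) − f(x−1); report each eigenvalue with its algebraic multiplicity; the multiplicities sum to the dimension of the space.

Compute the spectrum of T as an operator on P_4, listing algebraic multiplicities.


λ = 2 (multiplicity 5)

image of 1: 2
image of x: 2x - 28/3
image of x^2: 2x^2 - (56/3)x + 1369/9
image of x^3: 2x^3 - 28x^2 + (1369/3)x - 45631/27
image of x^4: 2x^4 - (112/3)x^3 + (2738/3)x^2 - (182524/27)x + 1693873/81
the matrix is upper triangular; its diagonal is (2, 2, 2, 2, 2)
for a triangular matrix the eigenvalues are the diagonal entries, with algebraic multiplicity their repetition count


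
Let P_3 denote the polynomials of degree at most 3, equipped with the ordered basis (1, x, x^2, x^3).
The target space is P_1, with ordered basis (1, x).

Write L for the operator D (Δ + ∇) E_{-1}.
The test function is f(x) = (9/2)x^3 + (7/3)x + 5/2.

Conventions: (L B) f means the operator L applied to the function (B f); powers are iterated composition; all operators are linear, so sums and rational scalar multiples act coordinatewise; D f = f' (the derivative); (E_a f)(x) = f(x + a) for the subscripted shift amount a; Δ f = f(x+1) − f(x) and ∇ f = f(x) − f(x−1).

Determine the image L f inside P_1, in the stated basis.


E_{-1} f = (9/2)x^3 - (27/2)x^2 + (95/6)x - 13/3
Δ E_{-1} f = (27/2)x^2 - (27/2)x + 41/6
∇ E_{-1} f = (27/2)x^2 - (81/2)x + 203/6
(Δ + ∇) E_{-1} f = 27x^2 - 54x + 122/3
D (Δ + ∇) E_{-1} f = 54x - 54

the result is g(x) = 54x - 54


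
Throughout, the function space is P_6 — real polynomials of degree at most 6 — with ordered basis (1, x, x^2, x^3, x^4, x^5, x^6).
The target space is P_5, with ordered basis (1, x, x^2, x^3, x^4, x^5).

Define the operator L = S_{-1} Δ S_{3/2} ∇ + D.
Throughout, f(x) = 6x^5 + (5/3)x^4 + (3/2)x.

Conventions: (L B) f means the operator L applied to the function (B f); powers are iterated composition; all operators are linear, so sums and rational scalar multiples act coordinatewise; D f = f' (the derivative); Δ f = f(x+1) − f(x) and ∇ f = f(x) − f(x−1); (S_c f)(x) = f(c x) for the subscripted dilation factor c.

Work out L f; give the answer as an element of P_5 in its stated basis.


∇ f = 30x^4 - (160/3)x^3 + 50x^2 - (70/3)x + 35/6
S_{3/2} ∇ f = (1215/8)x^4 - 180x^3 + (225/2)x^2 - 35x + 35/6
Δ S_{3/2} ∇ f = (1215/2)x^3 + (1485/4)x^2 + (585/2)x + 395/8
S_{-1} Δ S_{3/2} ∇ f = -(1215/2)x^3 + (1485/4)x^2 - (585/2)x + 395/8
D f = 30x^4 + (20/3)x^3 + 3/2
(S_{-1} Δ S_{3/2} ∇ + D) f = 30x^4 - (3605/6)x^3 + (1485/4)x^2 - (585/2)x + 407/8

the result is g(x) = 30x^4 - (3605/6)x^3 + (1485/4)x^2 - (585/2)x + 407/8


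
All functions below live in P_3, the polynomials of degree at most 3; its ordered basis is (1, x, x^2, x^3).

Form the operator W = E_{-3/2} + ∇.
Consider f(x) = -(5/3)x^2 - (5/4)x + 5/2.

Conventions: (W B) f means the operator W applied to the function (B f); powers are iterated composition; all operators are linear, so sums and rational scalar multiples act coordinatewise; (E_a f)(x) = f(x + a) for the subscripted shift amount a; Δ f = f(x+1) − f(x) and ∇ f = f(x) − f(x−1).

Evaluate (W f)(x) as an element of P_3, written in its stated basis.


E_{-3/2} f = -(5/3)x^2 + (15/4)x + 5/8
∇ f = -(10/3)x + 5/12
(E_{-3/2} + ∇) f = -(5/3)x^2 + (5/12)x + 25/24

g(x) = -(5/3)x^2 + (5/12)x + 25/24


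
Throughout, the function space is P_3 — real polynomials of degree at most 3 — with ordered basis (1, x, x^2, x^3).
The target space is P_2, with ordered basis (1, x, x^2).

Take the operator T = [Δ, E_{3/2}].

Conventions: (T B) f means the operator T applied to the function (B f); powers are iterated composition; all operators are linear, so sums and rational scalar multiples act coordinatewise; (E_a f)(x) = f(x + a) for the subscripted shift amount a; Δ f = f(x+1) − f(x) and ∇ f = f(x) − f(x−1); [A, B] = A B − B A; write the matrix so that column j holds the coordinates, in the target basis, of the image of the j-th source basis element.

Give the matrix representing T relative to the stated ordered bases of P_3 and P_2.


image of 1: 0
image of x: 0
image of x^2: 0
image of x^3: 0
each image's coordinates form column j of the matrix

the matrix is [[0, 0, 0, 0]; [0, 0, 0, 0]; [0, 0, 0, 0]] (rows listed top to bottom)


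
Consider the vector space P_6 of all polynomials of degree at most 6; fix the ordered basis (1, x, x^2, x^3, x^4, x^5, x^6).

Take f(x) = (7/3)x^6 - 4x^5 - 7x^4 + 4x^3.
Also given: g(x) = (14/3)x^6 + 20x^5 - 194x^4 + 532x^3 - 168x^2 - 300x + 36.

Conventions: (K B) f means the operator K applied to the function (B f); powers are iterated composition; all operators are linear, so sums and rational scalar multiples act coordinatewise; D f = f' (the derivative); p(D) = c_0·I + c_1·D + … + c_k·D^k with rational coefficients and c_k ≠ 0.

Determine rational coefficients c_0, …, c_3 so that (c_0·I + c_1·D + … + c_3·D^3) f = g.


c_0 = 2, c_1 = 2, c_2 = -2, c_3 = 3/2

D^0 f = (7/3)x^6 - 4x^5 - 7x^4 + 4x^3
D^1 f = 14x^5 - 20x^4 - 28x^3 + 12x^2
D^2 f = 70x^4 - 80x^3 - 84x^2 + 24x
D^3 f = 280x^3 - 240x^2 - 168x + 24
matching coefficients of g against c_0 f + c_1 Df + … from the top degree down determines the c_i
solution: c_0 = 2, c_1 = 2, c_2 = -2, c_3 = 3/2


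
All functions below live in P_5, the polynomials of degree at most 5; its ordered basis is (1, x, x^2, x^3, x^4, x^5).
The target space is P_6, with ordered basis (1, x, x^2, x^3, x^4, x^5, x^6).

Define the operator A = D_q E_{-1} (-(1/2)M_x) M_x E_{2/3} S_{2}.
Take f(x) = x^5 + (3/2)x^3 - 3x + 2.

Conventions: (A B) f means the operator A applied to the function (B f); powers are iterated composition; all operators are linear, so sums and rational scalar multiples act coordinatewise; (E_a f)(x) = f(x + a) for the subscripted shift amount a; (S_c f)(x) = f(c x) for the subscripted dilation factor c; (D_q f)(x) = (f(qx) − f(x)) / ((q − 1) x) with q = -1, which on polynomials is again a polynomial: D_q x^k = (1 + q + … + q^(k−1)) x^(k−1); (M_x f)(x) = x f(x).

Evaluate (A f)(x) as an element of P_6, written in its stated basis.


S_{2} f = 32x^5 + 12x^3 - 6x + 2
E_{2/3} S_{2} f = 32x^5 + (320/3)x^4 + (1388/9)x^3 + (3208/27)x^2 + (3370/81)x + 1402/243
M_x (E_{2/3} S_{2}) f = 32x^6 + (320/3)x^5 + (1388/9)x^4 + (3208/27)x^3 + (3370/81)x^2 + (1402/243)x
M_x (M_x E_{2/3} S_{2}) f = 32x^7 + (320/3)x^6 + (1388/9)x^5 + (3208/27)x^4 + (3370/81)x^3 + (1402/243)x^2
(-(1/2)M_x) (M_x E_{2/3} S_{2}) f = -16x^7 - (160/3)x^6 - (694/9)x^5 - (1604/27)x^4 - (1685/81)x^3 - (701/243)x^2
E_{-1} (-(1/2)M_x) (M_x E_{2/3} S_{2}) f = -16x^7 + (176/3)x^6 - (838/9)x^5 + (2326/27)x^4 - (3857/81)x^3 + (2476/243)x^2 + (835/243)x - 416/243
D_q E_{-1} (-(1/2)M_x) (M_x E_{2/3} S_{2}) f = -16x^6 - (838/9)x^4 - (3857/81)x^2 + 835/243

the result is g(x) = -16x^6 - (838/9)x^4 - (3857/81)x^2 + 835/243


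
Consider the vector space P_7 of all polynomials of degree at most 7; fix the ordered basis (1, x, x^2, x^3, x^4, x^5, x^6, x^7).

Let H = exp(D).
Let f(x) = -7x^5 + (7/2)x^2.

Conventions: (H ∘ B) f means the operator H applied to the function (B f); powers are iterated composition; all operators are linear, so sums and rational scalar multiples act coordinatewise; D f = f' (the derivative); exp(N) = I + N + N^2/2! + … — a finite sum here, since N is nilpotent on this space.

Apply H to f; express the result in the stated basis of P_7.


the image equals g(x) = -7x^5 - 35x^4 - 70x^3 - (133/2)x^2 - 28x - 7/2

order-1 term: -35x^4 + 7x
order-2 term: -70x^3 + 7/2
order-3 term: -70x^2
order-4 term: -35x
order-5 term: -7
the series for exp(D) f terminates at order 5
exp(D) f = -7x^5 - 35x^4 - 70x^3 - (133/2)x^2 - 28x - 7/2


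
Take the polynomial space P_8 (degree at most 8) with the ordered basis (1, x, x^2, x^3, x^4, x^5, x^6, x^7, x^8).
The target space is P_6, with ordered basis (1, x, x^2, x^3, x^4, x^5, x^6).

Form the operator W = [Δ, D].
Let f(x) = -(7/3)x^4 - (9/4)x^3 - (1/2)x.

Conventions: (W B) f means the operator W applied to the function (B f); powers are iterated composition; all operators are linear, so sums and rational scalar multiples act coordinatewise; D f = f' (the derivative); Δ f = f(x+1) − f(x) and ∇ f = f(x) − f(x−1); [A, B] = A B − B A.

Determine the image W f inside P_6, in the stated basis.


the result is g(x) = 0

D f = -(28/3)x^3 - (27/4)x^2 - 1/2
Δ D f = -28x^2 - (83/2)x - 193/12
Δ f = -(28/3)x^3 - (83/4)x^2 - (193/12)x - 61/12
D Δ f = -28x^2 - (83/2)x - 193/12
[Δ, D] f = 0


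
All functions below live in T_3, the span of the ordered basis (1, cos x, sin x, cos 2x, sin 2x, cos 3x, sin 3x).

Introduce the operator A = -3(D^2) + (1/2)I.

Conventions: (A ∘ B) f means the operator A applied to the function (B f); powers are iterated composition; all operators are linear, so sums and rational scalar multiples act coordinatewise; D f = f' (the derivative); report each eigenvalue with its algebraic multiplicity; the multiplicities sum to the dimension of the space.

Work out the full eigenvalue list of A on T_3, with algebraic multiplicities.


λ = 1/2 (multiplicity 1), λ = 7/2 (multiplicity 2), λ = 25/2 (multiplicity 2), λ = 55/2 (multiplicity 2)

image of 1: 1/2
image of cos x: (7/2)cos x
image of sin x: (7/2)sin x
image of cos 2x: (25/2)cos 2x
image of sin 2x: (25/2)sin 2x
image of cos 3x: (55/2)cos 3x
image of sin 3x: (55/2)sin 3x
the matrix is diagonal; its diagonal is (1/2, 7/2, 7/2, 25/2, 25/2, 55/2, 55/2)
for a triangular matrix the eigenvalues are the diagonal entries, with algebraic multiplicity their repetition count


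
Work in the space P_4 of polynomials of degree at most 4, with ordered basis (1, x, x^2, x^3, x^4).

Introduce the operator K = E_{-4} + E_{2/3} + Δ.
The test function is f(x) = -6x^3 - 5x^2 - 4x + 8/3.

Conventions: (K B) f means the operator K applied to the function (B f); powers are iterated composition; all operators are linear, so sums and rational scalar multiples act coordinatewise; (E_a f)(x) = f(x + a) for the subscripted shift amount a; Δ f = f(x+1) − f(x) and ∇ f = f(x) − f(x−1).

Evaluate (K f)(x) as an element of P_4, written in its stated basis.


E_{-4} f = -6x^3 + 67x^2 - 252x + 968/3
E_{2/3} f = -6x^3 - 17x^2 - (56/3)x - 4
Δ f = -18x^2 - 28x - 15
(E_{-4} + E_{2/3} + Δ) f = -12x^3 + 32x^2 - (896/3)x + 911/3

the image equals g(x) = -12x^3 + 32x^2 - (896/3)x + 911/3


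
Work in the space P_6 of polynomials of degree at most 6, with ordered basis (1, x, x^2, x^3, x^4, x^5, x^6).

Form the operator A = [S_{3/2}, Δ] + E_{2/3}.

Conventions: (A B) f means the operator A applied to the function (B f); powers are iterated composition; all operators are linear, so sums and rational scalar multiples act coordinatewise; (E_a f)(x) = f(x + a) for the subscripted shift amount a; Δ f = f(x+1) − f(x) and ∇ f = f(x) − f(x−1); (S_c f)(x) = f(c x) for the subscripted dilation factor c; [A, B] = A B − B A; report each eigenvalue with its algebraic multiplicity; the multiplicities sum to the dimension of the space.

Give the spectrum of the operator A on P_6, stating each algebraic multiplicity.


image of 1: 1
image of x: x + 1/6
image of x^2: x^2 - (1/6)x - 29/36
image of x^3: x^3 - (11/8)x^2 - (103/24)x - 449/216
image of x^4: x^4 - (49/12)x^3 - (341/24)x^2 - (1411/108)x - 5009/1296
image of x^5: x^5 - (895/96)x^4 - (5435/144)x^3 - (21805/432)x^2 - (76415/2592)x - 50249/7776
image of x^6: x^6 - (601/32)x^5 - (16945/192)x^4 - (66695/432)x^3 - (231805/1728)x^2 - (151771/2592)x - 480689/46656
the matrix is upper triangular; its diagonal is (1, 1, 1, 1, 1, 1, 1)
for a triangular matrix the eigenvalues are the diagonal entries, with algebraic multiplicity their repetition count

λ = 1 (multiplicity 7)


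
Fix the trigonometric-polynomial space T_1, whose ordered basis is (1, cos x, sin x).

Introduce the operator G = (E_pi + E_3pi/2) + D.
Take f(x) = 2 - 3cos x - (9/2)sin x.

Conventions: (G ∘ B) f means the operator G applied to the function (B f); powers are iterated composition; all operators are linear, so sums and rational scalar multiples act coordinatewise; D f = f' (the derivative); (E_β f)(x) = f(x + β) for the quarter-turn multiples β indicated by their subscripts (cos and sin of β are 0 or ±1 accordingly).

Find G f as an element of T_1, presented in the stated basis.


E_pi f = 2 + 3cos x + (9/2)sin x
E_3pi/2 f = 2 + (9/2)cos x - 3sin x
(E_pi + E_3pi/2) f = 4 + (15/2)cos x + (3/2)sin x
D f = -(9/2)cos x + 3sin x
((E_pi + E_3pi/2) + D) f = 4 + 3cos x + (9/2)sin x

g(x) = 4 + 3cos x + (9/2)sin x


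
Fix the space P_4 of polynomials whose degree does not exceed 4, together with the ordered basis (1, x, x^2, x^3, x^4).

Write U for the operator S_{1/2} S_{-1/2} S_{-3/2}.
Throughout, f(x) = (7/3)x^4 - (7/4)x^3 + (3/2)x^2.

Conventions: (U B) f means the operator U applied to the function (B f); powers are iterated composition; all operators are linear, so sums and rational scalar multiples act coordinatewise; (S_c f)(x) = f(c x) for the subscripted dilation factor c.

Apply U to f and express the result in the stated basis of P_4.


S_{-3/2} f = (189/16)x^4 + (189/32)x^3 + (27/8)x^2
S_{-1/2} S_{-3/2} f = (189/256)x^4 - (189/256)x^3 + (27/32)x^2
S_{1/2} S_{-1/2} S_{-3/2} f = (189/4096)x^4 - (189/2048)x^3 + (27/128)x^2

the image equals g(x) = (189/4096)x^4 - (189/2048)x^3 + (27/128)x^2


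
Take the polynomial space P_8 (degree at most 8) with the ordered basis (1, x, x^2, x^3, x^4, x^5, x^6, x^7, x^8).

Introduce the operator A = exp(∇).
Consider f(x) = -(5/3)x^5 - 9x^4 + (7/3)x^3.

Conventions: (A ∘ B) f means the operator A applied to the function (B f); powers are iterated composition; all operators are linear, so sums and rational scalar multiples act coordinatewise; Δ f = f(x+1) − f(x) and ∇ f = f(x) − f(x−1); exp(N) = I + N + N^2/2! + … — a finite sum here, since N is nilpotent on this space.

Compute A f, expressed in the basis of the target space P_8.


order-1 term: -(25/3)x^4 - (58/3)x^3 + (133/3)x^2 - (104/3)x + 29/3
order-2 term: -(50/3)x^3 - 4x^2 + (170/3)x - 45
order-3 term: -(50/3)x^2 + 14x + 44/3
order-4 term: -(25/3)x + 23/3
order-5 term: -5/3
the series for exp(∇) f terminates at order 5
exp(∇) f = -(5/3)x^5 - (52/3)x^4 - (101/3)x^3 + (71/3)x^2 + (83/3)x - 44/3

the image equals g(x) = -(5/3)x^5 - (52/3)x^4 - (101/3)x^3 + (71/3)x^2 + (83/3)x - 44/3


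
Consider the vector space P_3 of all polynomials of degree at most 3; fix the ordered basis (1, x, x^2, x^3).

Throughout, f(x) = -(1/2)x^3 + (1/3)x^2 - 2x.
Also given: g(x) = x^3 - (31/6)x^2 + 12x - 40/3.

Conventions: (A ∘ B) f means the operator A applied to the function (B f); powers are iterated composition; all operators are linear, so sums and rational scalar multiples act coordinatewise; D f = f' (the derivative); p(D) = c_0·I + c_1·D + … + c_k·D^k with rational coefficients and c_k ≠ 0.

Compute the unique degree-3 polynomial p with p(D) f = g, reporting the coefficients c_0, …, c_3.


c_0 = -2, c_1 = 3, c_2 = -2, c_3 = 2

D^0 f = -(1/2)x^3 + (1/3)x^2 - 2x
D^1 f = -(3/2)x^2 + (2/3)x - 2
D^2 f = -3x + 2/3
D^3 f = -3
matching coefficients of g against c_0 f + c_1 Df + … from the top degree down determines the c_i
solution: c_0 = -2, c_1 = 3, c_2 = -2, c_3 = 2


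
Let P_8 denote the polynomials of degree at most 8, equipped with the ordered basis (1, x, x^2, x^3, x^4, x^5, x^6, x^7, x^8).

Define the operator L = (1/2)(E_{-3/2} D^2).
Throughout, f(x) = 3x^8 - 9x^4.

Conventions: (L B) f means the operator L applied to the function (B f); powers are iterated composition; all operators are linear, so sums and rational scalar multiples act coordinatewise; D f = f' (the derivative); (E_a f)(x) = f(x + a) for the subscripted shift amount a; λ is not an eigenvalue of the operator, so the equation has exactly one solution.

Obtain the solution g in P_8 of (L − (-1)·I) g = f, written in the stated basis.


write g with unknown coordinates in the stated basis and equate coefficients in (L − (-1)·I) g = f
solving from the highest basis element down gives g = 3x^8 - 84x^6 + 756x^5 - 1584x^4 - 9450x^3 + (216621/4)x^2 - (257499/4)x - 709749/16
check: L g = 84x^6 - 756x^5 + 1575x^4 + 9450x^3 - (216621/4)x^2 + (257499/4)x + 709749/16
so L g − (-1)·g = 3x^8 - 9x^4 = f ✓

the image equals g(x) = 3x^8 - 84x^6 + 756x^5 - 1584x^4 - 9450x^3 + (216621/4)x^2 - (257499/4)x - 709749/16


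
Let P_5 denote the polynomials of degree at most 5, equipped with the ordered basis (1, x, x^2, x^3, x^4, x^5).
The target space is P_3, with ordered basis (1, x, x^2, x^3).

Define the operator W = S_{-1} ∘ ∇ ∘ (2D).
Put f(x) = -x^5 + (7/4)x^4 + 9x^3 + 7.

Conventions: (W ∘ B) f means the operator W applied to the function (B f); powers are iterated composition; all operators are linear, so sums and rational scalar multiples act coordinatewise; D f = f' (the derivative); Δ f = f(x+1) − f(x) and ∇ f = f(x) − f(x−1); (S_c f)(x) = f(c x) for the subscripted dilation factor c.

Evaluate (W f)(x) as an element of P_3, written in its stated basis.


g(x) = 40x^3 + 102x^2 - 26x - 30

D f = -5x^4 + 7x^3 + 27x^2
(2D) f = -10x^4 + 14x^3 + 54x^2
∇ (2D) f = -40x^3 + 102x^2 + 26x - 30
S_{-1} ∇ (2D) f = 40x^3 + 102x^2 - 26x - 30


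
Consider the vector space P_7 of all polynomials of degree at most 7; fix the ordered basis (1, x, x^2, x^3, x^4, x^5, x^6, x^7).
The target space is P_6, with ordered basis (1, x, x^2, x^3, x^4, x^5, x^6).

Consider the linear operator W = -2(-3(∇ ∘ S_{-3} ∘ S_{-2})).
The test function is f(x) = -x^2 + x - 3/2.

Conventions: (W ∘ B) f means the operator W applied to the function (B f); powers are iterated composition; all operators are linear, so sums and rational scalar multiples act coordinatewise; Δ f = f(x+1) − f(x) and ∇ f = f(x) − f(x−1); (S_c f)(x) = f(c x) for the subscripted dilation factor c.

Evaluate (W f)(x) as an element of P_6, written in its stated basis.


the result is g(x) = -432x + 252

S_{-2} f = -4x^2 - 2x - 3/2
S_{-3} S_{-2} f = -36x^2 + 6x - 3/2
∇ S_{-3} S_{-2} f = -72x + 42
(-3(∇ ∘ S_{-3} ∘ S_{-2})) f = 216x - 126
(-2(-3(∇ ∘ S_{-3} ∘ S_{-2}))) f = -432x + 252


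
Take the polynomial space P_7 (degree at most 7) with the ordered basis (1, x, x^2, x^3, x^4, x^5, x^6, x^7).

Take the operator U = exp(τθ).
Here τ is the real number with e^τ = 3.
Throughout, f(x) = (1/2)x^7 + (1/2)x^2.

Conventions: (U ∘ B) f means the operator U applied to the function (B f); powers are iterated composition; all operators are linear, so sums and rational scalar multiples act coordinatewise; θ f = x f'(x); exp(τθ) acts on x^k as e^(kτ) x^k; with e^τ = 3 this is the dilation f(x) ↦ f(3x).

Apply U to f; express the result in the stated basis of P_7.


the image equals g(x) = (2187/2)x^7 + (9/2)x^2

exp(τθ) x^k = e^(kτ) x^k; with e^τ = 3 this sends x^k to 3^k x^k
x^2 ↦ 9 x^2
x^7 ↦ 2187 x^7
applying this coordinatewise to f: exp(τθ) f = (2187/2)x^7 + (9/2)x^2


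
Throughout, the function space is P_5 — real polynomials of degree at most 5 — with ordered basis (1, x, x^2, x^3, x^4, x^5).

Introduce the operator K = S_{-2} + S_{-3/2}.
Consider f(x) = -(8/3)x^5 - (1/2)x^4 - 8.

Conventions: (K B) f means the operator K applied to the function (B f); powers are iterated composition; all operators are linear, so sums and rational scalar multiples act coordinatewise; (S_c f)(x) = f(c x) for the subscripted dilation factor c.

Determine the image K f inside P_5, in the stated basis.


g(x) = (1267/12)x^5 - (337/32)x^4 - 16

S_{-2} f = (256/3)x^5 - 8x^4 - 8
S_{-3/2} f = (81/4)x^5 - (81/32)x^4 - 8
(S_{-2} + S_{-3/2}) f = (1267/12)x^5 - (337/32)x^4 - 16


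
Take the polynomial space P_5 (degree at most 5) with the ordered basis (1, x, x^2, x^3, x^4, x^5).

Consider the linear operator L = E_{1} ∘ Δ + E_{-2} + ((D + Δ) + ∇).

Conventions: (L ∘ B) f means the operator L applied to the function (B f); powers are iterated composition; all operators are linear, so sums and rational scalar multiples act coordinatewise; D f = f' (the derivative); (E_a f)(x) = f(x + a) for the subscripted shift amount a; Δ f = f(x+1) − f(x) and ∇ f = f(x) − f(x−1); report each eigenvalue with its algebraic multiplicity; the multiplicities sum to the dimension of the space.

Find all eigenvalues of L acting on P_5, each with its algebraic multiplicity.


λ = 1 (multiplicity 6)

image of 1: 1
image of x: x + 2
image of x^2: x^2 + 4x + 7
image of x^3: x^3 + 6x^2 + 21x + 1
image of x^4: x^4 + 8x^3 + 42x^2 + 4x + 31
image of x^5: x^5 + 10x^4 + 70x^3 + 10x^2 + 155x + 1
the matrix is upper triangular; its diagonal is (1, 1, 1, 1, 1, 1)
for a triangular matrix the eigenvalues are the diagonal entries, with algebraic multiplicity their repetition count


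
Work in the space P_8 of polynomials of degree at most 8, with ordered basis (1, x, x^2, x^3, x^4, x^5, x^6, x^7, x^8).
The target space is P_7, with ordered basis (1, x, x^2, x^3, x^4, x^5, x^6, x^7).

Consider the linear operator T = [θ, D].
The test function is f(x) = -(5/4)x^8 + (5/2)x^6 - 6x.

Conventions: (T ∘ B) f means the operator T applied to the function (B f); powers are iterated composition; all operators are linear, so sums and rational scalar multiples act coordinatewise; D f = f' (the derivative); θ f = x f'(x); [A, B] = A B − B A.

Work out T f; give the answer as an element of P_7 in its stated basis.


D f = -10x^7 + 15x^5 - 6
θ D f = -70x^7 + 75x^5
θ f = -10x^8 + 15x^6 - 6x
D θ f = -80x^7 + 90x^5 - 6
[θ, D] f = 10x^7 - 15x^5 + 6

g(x) = 10x^7 - 15x^5 + 6


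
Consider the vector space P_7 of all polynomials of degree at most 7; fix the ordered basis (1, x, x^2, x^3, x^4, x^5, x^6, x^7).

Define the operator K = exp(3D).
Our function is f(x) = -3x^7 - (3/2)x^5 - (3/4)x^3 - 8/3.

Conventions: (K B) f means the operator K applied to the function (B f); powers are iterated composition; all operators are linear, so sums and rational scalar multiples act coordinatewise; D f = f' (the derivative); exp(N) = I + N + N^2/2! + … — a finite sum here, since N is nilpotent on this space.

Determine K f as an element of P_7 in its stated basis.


order-1 term: -63x^6 - (45/2)x^4 - (27/4)x^2
order-2 term: -567x^5 - 135x^3 - (81/4)x
order-3 term: -2835x^4 - 405x^2 - 81/4
order-4 term: -8505x^3 - (1215/2)x
order-5 term: -15309x^2 - 729/2
order-6 term: -15309x
order-7 term: -6561
the series for exp(3D) f terminates at order 7
exp(3D) f = -3x^7 - 63x^6 - (1137/2)x^5 - (5715/2)x^4 - (34563/4)x^3 - (62883/4)x^2 - (63747/4)x - 83381/12

the image equals g(x) = -3x^7 - 63x^6 - (1137/2)x^5 - (5715/2)x^4 - (34563/4)x^3 - (62883/4)x^2 - (63747/4)x - 83381/12


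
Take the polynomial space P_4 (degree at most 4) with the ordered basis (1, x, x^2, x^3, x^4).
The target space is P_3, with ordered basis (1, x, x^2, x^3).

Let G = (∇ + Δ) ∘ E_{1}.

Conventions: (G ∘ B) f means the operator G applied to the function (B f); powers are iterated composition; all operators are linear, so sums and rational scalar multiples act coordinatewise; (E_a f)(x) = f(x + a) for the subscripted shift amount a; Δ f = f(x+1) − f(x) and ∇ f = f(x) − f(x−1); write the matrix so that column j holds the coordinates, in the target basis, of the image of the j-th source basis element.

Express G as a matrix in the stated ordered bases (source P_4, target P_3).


image of 1: 0
image of x: 2
image of x^2: 4x + 4
image of x^3: 6x^2 + 12x + 8
image of x^4: 8x^3 + 24x^2 + 32x + 16
each image's coordinates form column j of the matrix

the matrix is [[0, 2, 4, 8, 16]; [0, 0, 4, 12, 32]; [0, 0, 0, 6, 24]; [0, 0, 0, 0, 8]] (rows listed top to bottom)


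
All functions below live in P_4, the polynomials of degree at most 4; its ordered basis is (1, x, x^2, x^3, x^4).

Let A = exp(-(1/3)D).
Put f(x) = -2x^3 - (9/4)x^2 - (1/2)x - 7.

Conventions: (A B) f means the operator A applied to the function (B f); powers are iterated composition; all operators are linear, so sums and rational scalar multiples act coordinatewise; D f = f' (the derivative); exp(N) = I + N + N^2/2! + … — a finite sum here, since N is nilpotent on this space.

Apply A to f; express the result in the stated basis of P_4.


the result is g(x) = -2x^3 - (1/4)x^2 + (1/3)x - 757/108

order-1 term: 2x^2 + (3/2)x + 1/6
order-2 term: -(2/3)x - 1/4
order-3 term: 2/27
the series for exp(-(1/3)D) f terminates at order 3
exp(-(1/3)D) f = -2x^3 - (1/4)x^2 + (1/3)x - 757/108


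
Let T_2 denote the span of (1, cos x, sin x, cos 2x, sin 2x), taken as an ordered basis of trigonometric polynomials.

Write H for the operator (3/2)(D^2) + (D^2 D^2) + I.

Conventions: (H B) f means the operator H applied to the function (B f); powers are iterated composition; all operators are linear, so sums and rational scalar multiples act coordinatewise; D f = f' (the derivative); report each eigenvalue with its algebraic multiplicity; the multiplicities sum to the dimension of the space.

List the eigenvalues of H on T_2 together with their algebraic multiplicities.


λ = 1/2 (multiplicity 2), λ = 1 (multiplicity 1), λ = 11 (multiplicity 2)

image of 1: 1
image of cos x: (1/2)cos x
image of sin x: (1/2)sin x
image of cos 2x: 11cos 2x
image of sin 2x: 11sin 2x
the matrix is diagonal; its diagonal is (1, 1/2, 1/2, 11, 11)
for a triangular matrix the eigenvalues are the diagonal entries, with algebraic multiplicity their repetition count


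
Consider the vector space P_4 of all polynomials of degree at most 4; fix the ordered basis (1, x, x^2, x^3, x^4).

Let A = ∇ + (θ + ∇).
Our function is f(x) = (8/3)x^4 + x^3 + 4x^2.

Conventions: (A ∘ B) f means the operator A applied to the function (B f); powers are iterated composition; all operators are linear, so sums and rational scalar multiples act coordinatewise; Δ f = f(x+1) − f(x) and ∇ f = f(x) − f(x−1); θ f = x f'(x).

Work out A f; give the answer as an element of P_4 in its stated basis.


∇ f = (32/3)x^3 - 13x^2 + (47/3)x - 17/3
θ f = (32/3)x^4 + 3x^3 + 8x^2
∇ f = (32/3)x^3 - 13x^2 + (47/3)x - 17/3
(θ + ∇) f = (32/3)x^4 + (41/3)x^3 - 5x^2 + (47/3)x - 17/3
(∇ + (θ + ∇)) f = (32/3)x^4 + (73/3)x^3 - 18x^2 + (94/3)x - 34/3

the image equals g(x) = (32/3)x^4 + (73/3)x^3 - 18x^2 + (94/3)x - 34/3


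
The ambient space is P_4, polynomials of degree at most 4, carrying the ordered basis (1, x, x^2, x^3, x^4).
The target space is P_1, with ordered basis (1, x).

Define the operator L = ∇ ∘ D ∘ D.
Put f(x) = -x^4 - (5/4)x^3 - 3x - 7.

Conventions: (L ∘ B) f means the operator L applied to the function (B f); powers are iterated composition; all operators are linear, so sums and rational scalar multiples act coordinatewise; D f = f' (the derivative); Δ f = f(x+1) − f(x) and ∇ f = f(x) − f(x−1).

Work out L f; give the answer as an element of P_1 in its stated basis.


the image equals g(x) = -24x + 9/2

D f = -4x^3 - (15/4)x^2 - 3
D D f = -12x^2 - (15/2)x
∇ D D f = -24x + 9/2


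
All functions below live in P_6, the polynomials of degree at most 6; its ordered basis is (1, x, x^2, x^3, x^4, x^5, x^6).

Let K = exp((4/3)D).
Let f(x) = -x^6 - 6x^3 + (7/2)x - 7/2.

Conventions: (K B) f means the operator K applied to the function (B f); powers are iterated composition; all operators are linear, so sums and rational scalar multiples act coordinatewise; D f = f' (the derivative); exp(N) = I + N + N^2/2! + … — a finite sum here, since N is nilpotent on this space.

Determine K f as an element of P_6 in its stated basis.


the image equals g(x) = -x^6 - 8x^5 - (80/3)x^4 - (1442/27)x^3 - (1928/27)x^2 - (8713/162)x - 27227/1458

order-1 term: -8x^5 - 24x^2 + 14/3
order-2 term: -(80/3)x^4 - 32x
order-3 term: -(1280/27)x^3 - 128/9
order-4 term: -(1280/27)x^2
order-5 term: -(2048/81)x
order-6 term: -4096/729
the series for exp((4/3)D) f terminates at order 6
exp((4/3)D) f = -x^6 - 8x^5 - (80/3)x^4 - (1442/27)x^3 - (1928/27)x^2 - (8713/162)x - 27227/1458


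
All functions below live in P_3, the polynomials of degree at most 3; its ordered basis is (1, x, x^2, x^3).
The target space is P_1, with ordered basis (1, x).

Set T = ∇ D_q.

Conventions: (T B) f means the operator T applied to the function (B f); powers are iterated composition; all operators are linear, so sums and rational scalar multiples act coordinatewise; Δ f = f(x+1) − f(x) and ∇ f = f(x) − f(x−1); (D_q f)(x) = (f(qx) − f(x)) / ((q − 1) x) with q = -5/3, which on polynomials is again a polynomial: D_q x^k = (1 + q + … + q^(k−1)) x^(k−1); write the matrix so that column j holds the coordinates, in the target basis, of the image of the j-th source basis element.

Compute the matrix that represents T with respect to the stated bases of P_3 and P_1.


image of 1: 0
image of x: 0
image of x^2: -2/3
image of x^3: (38/9)x - 19/9
each image's coordinates form column j of the matrix

the matrix is [[0, 0, -2/3, -19/9]; [0, 0, 0, 38/9]] (rows listed top to bottom)


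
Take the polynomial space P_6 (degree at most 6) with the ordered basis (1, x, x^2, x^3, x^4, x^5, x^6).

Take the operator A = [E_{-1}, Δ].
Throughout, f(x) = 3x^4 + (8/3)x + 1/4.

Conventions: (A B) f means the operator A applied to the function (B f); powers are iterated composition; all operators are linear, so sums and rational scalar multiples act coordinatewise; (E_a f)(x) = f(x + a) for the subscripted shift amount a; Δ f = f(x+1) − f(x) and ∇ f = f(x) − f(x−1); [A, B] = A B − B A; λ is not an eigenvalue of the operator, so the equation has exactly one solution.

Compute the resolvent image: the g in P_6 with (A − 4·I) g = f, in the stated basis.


the image equals g(x) = -(3/4)x^4 - (2/3)x - 1/16

write g with unknown coordinates in the stated basis and equate coefficients in (A − 4·I) g = f
solving from the highest basis element down gives g = -(3/4)x^4 - (2/3)x - 1/16
check: A g = 0
so A g − 4·g = 3x^4 + (8/3)x + 1/4 = f ✓


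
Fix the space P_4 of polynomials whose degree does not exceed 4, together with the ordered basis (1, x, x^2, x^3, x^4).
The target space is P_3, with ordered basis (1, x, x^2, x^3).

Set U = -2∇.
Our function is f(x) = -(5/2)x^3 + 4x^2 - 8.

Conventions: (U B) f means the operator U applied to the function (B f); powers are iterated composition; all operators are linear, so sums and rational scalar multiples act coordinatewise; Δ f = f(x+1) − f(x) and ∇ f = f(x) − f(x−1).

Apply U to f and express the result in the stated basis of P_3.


the result is g(x) = 15x^2 - 31x + 13

∇ f = -(15/2)x^2 + (31/2)x - 13/2
(-2∇) f = 15x^2 - 31x + 13
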